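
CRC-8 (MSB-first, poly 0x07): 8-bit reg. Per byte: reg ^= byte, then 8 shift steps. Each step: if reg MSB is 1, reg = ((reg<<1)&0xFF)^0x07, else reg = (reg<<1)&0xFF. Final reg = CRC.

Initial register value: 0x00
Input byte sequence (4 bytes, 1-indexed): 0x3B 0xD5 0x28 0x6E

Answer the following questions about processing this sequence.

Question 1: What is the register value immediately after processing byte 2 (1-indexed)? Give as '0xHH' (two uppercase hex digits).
Answer: 0x4B

Derivation:
After byte 1 (0x3B): reg=0xA1
After byte 2 (0xD5): reg=0x4B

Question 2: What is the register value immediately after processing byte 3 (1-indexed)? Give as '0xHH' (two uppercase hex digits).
After byte 1 (0x3B): reg=0xA1
After byte 2 (0xD5): reg=0x4B
After byte 3 (0x28): reg=0x2E

Answer: 0x2E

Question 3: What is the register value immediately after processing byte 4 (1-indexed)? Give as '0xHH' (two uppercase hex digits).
Answer: 0xC7

Derivation:
After byte 1 (0x3B): reg=0xA1
After byte 2 (0xD5): reg=0x4B
After byte 3 (0x28): reg=0x2E
After byte 4 (0x6E): reg=0xC7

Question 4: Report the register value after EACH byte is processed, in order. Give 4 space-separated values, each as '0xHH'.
0xA1 0x4B 0x2E 0xC7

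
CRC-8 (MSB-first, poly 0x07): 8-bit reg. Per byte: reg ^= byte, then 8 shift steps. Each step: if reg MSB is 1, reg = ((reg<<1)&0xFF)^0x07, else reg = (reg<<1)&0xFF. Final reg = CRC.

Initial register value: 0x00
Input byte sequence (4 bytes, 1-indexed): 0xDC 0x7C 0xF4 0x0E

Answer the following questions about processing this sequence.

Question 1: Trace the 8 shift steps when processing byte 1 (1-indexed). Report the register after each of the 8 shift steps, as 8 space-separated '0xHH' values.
Answer: 0xBF 0x79 0xF2 0xE3 0xC1 0x85 0x0D 0x1A

Derivation:
Register before byte 1: 0x00
After XOR with byte 0xDC: 0xDC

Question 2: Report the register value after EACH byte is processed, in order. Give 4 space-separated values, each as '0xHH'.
0x1A 0x35 0x49 0xD2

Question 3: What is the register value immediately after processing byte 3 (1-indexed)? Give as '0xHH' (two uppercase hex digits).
Answer: 0x49

Derivation:
After byte 1 (0xDC): reg=0x1A
After byte 2 (0x7C): reg=0x35
After byte 3 (0xF4): reg=0x49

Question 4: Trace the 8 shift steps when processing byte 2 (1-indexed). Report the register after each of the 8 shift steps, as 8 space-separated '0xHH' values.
After byte 1 (0xDC): reg=0x1A
Register before byte 2: 0x1A
After XOR with byte 0x7C: 0x66

Answer: 0xCC 0x9F 0x39 0x72 0xE4 0xCF 0x99 0x35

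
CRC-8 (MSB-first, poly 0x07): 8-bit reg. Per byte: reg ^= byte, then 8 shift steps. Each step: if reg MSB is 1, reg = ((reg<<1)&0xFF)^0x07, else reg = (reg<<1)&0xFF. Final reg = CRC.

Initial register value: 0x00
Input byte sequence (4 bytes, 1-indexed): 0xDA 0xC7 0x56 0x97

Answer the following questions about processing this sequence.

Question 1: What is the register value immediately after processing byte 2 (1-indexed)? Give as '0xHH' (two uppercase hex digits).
Answer: 0x63

Derivation:
After byte 1 (0xDA): reg=0x08
After byte 2 (0xC7): reg=0x63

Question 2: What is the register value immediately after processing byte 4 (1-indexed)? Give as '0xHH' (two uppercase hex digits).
Answer: 0x54

Derivation:
After byte 1 (0xDA): reg=0x08
After byte 2 (0xC7): reg=0x63
After byte 3 (0x56): reg=0x8B
After byte 4 (0x97): reg=0x54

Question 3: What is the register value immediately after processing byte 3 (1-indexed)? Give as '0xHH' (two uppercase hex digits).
Answer: 0x8B

Derivation:
After byte 1 (0xDA): reg=0x08
After byte 2 (0xC7): reg=0x63
After byte 3 (0x56): reg=0x8B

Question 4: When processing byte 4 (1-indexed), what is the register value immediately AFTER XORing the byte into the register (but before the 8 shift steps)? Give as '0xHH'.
Answer: 0x1C

Derivation:
Register before byte 4: 0x8B
Byte 4: 0x97
0x8B XOR 0x97 = 0x1C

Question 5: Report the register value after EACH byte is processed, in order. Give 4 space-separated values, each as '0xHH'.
0x08 0x63 0x8B 0x54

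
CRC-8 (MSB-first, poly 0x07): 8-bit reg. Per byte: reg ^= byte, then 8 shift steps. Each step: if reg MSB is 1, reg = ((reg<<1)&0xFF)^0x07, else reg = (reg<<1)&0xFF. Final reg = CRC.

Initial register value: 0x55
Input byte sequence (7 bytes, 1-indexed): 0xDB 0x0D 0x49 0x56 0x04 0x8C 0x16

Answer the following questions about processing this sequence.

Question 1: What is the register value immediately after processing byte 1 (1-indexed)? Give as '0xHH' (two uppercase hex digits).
Answer: 0xA3

Derivation:
After byte 1 (0xDB): reg=0xA3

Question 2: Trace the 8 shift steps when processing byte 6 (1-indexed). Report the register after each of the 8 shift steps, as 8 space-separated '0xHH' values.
Answer: 0xCA 0x93 0x21 0x42 0x84 0x0F 0x1E 0x3C

Derivation:
After byte 1 (0xDB): reg=0xA3
After byte 2 (0x0D): reg=0x43
After byte 3 (0x49): reg=0x36
After byte 4 (0x56): reg=0x27
After byte 5 (0x04): reg=0xE9
Register before byte 6: 0xE9
After XOR with byte 0x8C: 0x65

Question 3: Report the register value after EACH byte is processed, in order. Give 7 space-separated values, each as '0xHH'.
0xA3 0x43 0x36 0x27 0xE9 0x3C 0xD6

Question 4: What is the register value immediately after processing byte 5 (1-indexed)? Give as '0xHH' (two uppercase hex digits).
Answer: 0xE9

Derivation:
After byte 1 (0xDB): reg=0xA3
After byte 2 (0x0D): reg=0x43
After byte 3 (0x49): reg=0x36
After byte 4 (0x56): reg=0x27
After byte 5 (0x04): reg=0xE9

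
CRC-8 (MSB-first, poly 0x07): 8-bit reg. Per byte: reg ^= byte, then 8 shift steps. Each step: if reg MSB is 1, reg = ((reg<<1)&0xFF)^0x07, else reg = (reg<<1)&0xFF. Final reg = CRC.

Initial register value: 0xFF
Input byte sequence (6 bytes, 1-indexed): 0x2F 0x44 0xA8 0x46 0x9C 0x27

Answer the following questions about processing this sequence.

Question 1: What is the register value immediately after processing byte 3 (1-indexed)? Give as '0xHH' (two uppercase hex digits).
After byte 1 (0x2F): reg=0x3E
After byte 2 (0x44): reg=0x61
After byte 3 (0xA8): reg=0x71

Answer: 0x71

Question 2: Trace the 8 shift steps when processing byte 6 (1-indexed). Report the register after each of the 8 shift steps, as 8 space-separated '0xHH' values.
Answer: 0xD0 0xA7 0x49 0x92 0x23 0x46 0x8C 0x1F

Derivation:
After byte 1 (0x2F): reg=0x3E
After byte 2 (0x44): reg=0x61
After byte 3 (0xA8): reg=0x71
After byte 4 (0x46): reg=0x85
After byte 5 (0x9C): reg=0x4F
Register before byte 6: 0x4F
After XOR with byte 0x27: 0x68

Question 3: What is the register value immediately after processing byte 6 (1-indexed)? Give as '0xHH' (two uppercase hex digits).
Answer: 0x1F

Derivation:
After byte 1 (0x2F): reg=0x3E
After byte 2 (0x44): reg=0x61
After byte 3 (0xA8): reg=0x71
After byte 4 (0x46): reg=0x85
After byte 5 (0x9C): reg=0x4F
After byte 6 (0x27): reg=0x1F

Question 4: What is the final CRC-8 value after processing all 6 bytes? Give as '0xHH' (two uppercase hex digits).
After byte 1 (0x2F): reg=0x3E
After byte 2 (0x44): reg=0x61
After byte 3 (0xA8): reg=0x71
After byte 4 (0x46): reg=0x85
After byte 5 (0x9C): reg=0x4F
After byte 6 (0x27): reg=0x1F

Answer: 0x1F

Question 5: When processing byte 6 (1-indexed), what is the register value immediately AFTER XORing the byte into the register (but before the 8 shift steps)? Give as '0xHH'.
Answer: 0x68

Derivation:
Register before byte 6: 0x4F
Byte 6: 0x27
0x4F XOR 0x27 = 0x68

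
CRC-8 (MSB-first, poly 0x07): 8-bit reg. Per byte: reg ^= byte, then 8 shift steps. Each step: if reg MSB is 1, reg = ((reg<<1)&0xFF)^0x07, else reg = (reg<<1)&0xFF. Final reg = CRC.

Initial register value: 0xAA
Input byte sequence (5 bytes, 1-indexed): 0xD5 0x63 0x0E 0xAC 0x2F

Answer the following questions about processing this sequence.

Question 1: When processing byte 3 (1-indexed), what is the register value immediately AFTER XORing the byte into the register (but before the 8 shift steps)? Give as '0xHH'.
Register before byte 3: 0x4F
Byte 3: 0x0E
0x4F XOR 0x0E = 0x41

Answer: 0x41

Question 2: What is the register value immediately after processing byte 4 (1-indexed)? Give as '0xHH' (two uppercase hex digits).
After byte 1 (0xD5): reg=0x7A
After byte 2 (0x63): reg=0x4F
After byte 3 (0x0E): reg=0xC0
After byte 4 (0xAC): reg=0x03

Answer: 0x03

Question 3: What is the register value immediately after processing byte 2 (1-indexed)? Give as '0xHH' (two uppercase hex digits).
After byte 1 (0xD5): reg=0x7A
After byte 2 (0x63): reg=0x4F

Answer: 0x4F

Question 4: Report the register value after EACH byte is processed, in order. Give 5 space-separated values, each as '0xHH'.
0x7A 0x4F 0xC0 0x03 0xC4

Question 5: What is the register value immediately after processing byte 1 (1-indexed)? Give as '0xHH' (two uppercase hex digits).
After byte 1 (0xD5): reg=0x7A

Answer: 0x7A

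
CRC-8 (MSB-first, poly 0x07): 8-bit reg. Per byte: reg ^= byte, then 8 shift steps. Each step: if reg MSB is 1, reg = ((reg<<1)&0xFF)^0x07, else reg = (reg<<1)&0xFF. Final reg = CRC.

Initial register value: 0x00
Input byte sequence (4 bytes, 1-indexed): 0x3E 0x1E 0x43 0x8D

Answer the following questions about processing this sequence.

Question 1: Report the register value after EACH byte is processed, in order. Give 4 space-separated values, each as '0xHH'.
0xBA 0x75 0x82 0x2D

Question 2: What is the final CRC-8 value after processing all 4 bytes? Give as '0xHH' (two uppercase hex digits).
Answer: 0x2D

Derivation:
After byte 1 (0x3E): reg=0xBA
After byte 2 (0x1E): reg=0x75
After byte 3 (0x43): reg=0x82
After byte 4 (0x8D): reg=0x2D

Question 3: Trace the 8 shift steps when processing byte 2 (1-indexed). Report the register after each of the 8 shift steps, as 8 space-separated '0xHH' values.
After byte 1 (0x3E): reg=0xBA
Register before byte 2: 0xBA
After XOR with byte 0x1E: 0xA4

Answer: 0x4F 0x9E 0x3B 0x76 0xEC 0xDF 0xB9 0x75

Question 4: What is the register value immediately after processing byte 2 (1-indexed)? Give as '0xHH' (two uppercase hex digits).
After byte 1 (0x3E): reg=0xBA
After byte 2 (0x1E): reg=0x75

Answer: 0x75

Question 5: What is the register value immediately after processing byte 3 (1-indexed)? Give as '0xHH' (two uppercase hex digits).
After byte 1 (0x3E): reg=0xBA
After byte 2 (0x1E): reg=0x75
After byte 3 (0x43): reg=0x82

Answer: 0x82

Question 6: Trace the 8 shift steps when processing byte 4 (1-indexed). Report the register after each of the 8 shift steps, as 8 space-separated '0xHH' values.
After byte 1 (0x3E): reg=0xBA
After byte 2 (0x1E): reg=0x75
After byte 3 (0x43): reg=0x82
Register before byte 4: 0x82
After XOR with byte 0x8D: 0x0F

Answer: 0x1E 0x3C 0x78 0xF0 0xE7 0xC9 0x95 0x2D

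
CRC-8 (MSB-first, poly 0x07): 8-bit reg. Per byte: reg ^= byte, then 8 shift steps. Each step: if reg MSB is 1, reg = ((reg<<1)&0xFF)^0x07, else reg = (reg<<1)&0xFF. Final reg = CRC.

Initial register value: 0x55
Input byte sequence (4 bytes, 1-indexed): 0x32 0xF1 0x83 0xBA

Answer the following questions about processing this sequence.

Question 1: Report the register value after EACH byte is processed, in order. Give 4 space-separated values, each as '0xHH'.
0x32 0x47 0x52 0x96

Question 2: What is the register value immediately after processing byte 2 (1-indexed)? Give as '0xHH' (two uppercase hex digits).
Answer: 0x47

Derivation:
After byte 1 (0x32): reg=0x32
After byte 2 (0xF1): reg=0x47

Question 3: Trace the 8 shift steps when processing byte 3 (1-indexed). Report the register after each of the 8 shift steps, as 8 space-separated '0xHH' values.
Answer: 0x8F 0x19 0x32 0x64 0xC8 0x97 0x29 0x52

Derivation:
After byte 1 (0x32): reg=0x32
After byte 2 (0xF1): reg=0x47
Register before byte 3: 0x47
After XOR with byte 0x83: 0xC4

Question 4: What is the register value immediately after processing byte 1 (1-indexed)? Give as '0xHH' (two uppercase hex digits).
After byte 1 (0x32): reg=0x32

Answer: 0x32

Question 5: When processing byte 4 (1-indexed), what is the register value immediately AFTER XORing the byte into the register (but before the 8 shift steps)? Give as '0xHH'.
Register before byte 4: 0x52
Byte 4: 0xBA
0x52 XOR 0xBA = 0xE8

Answer: 0xE8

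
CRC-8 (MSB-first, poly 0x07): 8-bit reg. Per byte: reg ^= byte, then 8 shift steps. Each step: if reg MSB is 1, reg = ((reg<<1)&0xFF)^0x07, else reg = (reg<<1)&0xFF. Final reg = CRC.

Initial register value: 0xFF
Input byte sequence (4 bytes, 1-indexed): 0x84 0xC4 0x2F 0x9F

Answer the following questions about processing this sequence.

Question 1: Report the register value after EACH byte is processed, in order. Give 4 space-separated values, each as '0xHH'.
0x66 0x67 0xFF 0x27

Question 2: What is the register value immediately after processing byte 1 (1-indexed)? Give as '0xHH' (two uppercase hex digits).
After byte 1 (0x84): reg=0x66

Answer: 0x66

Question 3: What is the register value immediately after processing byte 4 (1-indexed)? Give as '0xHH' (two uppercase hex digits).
Answer: 0x27

Derivation:
After byte 1 (0x84): reg=0x66
After byte 2 (0xC4): reg=0x67
After byte 3 (0x2F): reg=0xFF
After byte 4 (0x9F): reg=0x27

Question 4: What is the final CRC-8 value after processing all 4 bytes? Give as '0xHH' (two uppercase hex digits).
After byte 1 (0x84): reg=0x66
After byte 2 (0xC4): reg=0x67
After byte 3 (0x2F): reg=0xFF
After byte 4 (0x9F): reg=0x27

Answer: 0x27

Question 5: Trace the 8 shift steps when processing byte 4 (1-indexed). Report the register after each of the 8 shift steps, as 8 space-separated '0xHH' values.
After byte 1 (0x84): reg=0x66
After byte 2 (0xC4): reg=0x67
After byte 3 (0x2F): reg=0xFF
Register before byte 4: 0xFF
After XOR with byte 0x9F: 0x60

Answer: 0xC0 0x87 0x09 0x12 0x24 0x48 0x90 0x27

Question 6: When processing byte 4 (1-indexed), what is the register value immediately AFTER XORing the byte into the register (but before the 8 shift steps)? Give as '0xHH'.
Answer: 0x60

Derivation:
Register before byte 4: 0xFF
Byte 4: 0x9F
0xFF XOR 0x9F = 0x60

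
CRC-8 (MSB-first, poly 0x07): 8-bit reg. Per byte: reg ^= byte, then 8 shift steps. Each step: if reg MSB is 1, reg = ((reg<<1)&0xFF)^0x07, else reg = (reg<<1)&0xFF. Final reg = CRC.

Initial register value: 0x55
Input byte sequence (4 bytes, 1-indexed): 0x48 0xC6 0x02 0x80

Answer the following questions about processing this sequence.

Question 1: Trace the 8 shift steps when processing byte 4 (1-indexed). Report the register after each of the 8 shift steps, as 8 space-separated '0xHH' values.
Answer: 0x5C 0xB8 0x77 0xEE 0xDB 0xB1 0x65 0xCA

Derivation:
After byte 1 (0x48): reg=0x53
After byte 2 (0xC6): reg=0xE2
After byte 3 (0x02): reg=0xAE
Register before byte 4: 0xAE
After XOR with byte 0x80: 0x2E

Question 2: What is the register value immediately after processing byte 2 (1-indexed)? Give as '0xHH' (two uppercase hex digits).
Answer: 0xE2

Derivation:
After byte 1 (0x48): reg=0x53
After byte 2 (0xC6): reg=0xE2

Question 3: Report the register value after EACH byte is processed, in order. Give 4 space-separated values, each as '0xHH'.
0x53 0xE2 0xAE 0xCA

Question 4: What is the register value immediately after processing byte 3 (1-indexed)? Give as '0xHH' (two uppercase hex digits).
After byte 1 (0x48): reg=0x53
After byte 2 (0xC6): reg=0xE2
After byte 3 (0x02): reg=0xAE

Answer: 0xAE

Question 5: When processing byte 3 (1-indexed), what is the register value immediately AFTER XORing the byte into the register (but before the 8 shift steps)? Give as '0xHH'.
Register before byte 3: 0xE2
Byte 3: 0x02
0xE2 XOR 0x02 = 0xE0

Answer: 0xE0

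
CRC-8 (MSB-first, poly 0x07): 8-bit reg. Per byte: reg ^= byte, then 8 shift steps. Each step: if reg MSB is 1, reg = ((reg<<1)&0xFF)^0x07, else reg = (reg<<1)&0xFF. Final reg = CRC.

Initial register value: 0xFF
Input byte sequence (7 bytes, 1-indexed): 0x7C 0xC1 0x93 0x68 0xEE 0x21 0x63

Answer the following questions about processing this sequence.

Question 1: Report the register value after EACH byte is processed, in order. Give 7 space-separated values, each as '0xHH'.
0x80 0xC0 0xBE 0x2C 0x40 0x20 0xCE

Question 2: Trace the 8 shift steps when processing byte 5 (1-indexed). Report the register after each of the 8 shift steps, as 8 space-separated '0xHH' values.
After byte 1 (0x7C): reg=0x80
After byte 2 (0xC1): reg=0xC0
After byte 3 (0x93): reg=0xBE
After byte 4 (0x68): reg=0x2C
Register before byte 5: 0x2C
After XOR with byte 0xEE: 0xC2

Answer: 0x83 0x01 0x02 0x04 0x08 0x10 0x20 0x40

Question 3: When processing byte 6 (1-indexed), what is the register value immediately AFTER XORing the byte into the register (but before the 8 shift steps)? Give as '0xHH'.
Answer: 0x61

Derivation:
Register before byte 6: 0x40
Byte 6: 0x21
0x40 XOR 0x21 = 0x61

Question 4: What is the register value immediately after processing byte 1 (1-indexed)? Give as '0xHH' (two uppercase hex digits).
Answer: 0x80

Derivation:
After byte 1 (0x7C): reg=0x80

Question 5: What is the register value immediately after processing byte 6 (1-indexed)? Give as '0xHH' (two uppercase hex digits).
Answer: 0x20

Derivation:
After byte 1 (0x7C): reg=0x80
After byte 2 (0xC1): reg=0xC0
After byte 3 (0x93): reg=0xBE
After byte 4 (0x68): reg=0x2C
After byte 5 (0xEE): reg=0x40
After byte 6 (0x21): reg=0x20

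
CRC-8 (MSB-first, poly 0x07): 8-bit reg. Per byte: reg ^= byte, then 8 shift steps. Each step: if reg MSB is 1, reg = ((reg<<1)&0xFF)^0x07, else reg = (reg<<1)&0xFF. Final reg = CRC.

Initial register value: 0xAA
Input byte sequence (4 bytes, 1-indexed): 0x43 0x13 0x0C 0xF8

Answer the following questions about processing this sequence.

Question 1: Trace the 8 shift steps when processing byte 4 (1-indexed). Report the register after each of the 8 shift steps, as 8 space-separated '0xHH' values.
Answer: 0x80 0x07 0x0E 0x1C 0x38 0x70 0xE0 0xC7

Derivation:
After byte 1 (0x43): reg=0x91
After byte 2 (0x13): reg=0x87
After byte 3 (0x0C): reg=0xB8
Register before byte 4: 0xB8
After XOR with byte 0xF8: 0x40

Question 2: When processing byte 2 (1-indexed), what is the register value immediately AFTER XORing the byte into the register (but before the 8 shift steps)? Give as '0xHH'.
Answer: 0x82

Derivation:
Register before byte 2: 0x91
Byte 2: 0x13
0x91 XOR 0x13 = 0x82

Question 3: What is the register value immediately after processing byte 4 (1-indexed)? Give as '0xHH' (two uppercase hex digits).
After byte 1 (0x43): reg=0x91
After byte 2 (0x13): reg=0x87
After byte 3 (0x0C): reg=0xB8
After byte 4 (0xF8): reg=0xC7

Answer: 0xC7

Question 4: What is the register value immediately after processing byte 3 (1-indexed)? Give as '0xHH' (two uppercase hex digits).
After byte 1 (0x43): reg=0x91
After byte 2 (0x13): reg=0x87
After byte 3 (0x0C): reg=0xB8

Answer: 0xB8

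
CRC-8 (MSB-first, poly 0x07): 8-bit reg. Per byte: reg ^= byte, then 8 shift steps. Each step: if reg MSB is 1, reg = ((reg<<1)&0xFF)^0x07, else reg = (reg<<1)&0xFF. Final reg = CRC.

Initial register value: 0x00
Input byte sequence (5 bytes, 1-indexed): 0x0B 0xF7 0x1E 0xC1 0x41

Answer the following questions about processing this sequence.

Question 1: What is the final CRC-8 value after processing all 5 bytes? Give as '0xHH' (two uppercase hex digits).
Answer: 0x68

Derivation:
After byte 1 (0x0B): reg=0x31
After byte 2 (0xF7): reg=0x5C
After byte 3 (0x1E): reg=0xC9
After byte 4 (0xC1): reg=0x38
After byte 5 (0x41): reg=0x68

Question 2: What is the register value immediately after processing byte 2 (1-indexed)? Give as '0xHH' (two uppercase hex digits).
After byte 1 (0x0B): reg=0x31
After byte 2 (0xF7): reg=0x5C

Answer: 0x5C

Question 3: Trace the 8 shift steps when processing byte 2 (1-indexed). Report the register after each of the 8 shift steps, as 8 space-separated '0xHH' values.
After byte 1 (0x0B): reg=0x31
Register before byte 2: 0x31
After XOR with byte 0xF7: 0xC6

Answer: 0x8B 0x11 0x22 0x44 0x88 0x17 0x2E 0x5C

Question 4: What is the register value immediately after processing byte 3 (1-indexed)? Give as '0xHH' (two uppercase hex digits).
After byte 1 (0x0B): reg=0x31
After byte 2 (0xF7): reg=0x5C
After byte 3 (0x1E): reg=0xC9

Answer: 0xC9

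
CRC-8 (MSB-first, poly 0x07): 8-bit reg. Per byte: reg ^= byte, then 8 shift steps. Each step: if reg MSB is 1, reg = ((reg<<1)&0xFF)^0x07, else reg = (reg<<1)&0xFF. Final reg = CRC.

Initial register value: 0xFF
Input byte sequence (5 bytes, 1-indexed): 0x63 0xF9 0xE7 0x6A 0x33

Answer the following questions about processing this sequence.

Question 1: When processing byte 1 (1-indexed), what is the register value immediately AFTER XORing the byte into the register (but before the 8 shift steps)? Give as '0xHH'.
Answer: 0x9C

Derivation:
Register before byte 1: 0xFF
Byte 1: 0x63
0xFF XOR 0x63 = 0x9C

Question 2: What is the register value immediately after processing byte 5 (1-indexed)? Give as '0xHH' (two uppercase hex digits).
Answer: 0xA0

Derivation:
After byte 1 (0x63): reg=0xDD
After byte 2 (0xF9): reg=0xFC
After byte 3 (0xE7): reg=0x41
After byte 4 (0x6A): reg=0xD1
After byte 5 (0x33): reg=0xA0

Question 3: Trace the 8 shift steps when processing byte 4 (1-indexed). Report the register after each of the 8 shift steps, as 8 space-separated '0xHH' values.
After byte 1 (0x63): reg=0xDD
After byte 2 (0xF9): reg=0xFC
After byte 3 (0xE7): reg=0x41
Register before byte 4: 0x41
After XOR with byte 0x6A: 0x2B

Answer: 0x56 0xAC 0x5F 0xBE 0x7B 0xF6 0xEB 0xD1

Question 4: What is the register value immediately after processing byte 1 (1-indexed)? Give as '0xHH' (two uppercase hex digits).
Answer: 0xDD

Derivation:
After byte 1 (0x63): reg=0xDD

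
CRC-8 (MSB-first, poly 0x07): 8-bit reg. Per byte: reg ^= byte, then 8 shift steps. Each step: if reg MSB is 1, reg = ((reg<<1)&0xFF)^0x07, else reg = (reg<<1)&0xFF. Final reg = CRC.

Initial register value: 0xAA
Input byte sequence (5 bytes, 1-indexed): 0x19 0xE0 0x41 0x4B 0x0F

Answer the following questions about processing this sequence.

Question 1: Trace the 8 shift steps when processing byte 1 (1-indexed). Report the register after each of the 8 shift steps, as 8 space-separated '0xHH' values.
Answer: 0x61 0xC2 0x83 0x01 0x02 0x04 0x08 0x10

Derivation:
Register before byte 1: 0xAA
After XOR with byte 0x19: 0xB3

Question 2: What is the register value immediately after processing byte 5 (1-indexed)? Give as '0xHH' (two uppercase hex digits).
After byte 1 (0x19): reg=0x10
After byte 2 (0xE0): reg=0xDE
After byte 3 (0x41): reg=0xD4
After byte 4 (0x4B): reg=0xD4
After byte 5 (0x0F): reg=0x0F

Answer: 0x0F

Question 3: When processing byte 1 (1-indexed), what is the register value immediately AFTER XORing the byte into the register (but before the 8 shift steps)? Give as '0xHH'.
Register before byte 1: 0xAA
Byte 1: 0x19
0xAA XOR 0x19 = 0xB3

Answer: 0xB3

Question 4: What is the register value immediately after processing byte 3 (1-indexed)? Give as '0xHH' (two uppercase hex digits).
Answer: 0xD4

Derivation:
After byte 1 (0x19): reg=0x10
After byte 2 (0xE0): reg=0xDE
After byte 3 (0x41): reg=0xD4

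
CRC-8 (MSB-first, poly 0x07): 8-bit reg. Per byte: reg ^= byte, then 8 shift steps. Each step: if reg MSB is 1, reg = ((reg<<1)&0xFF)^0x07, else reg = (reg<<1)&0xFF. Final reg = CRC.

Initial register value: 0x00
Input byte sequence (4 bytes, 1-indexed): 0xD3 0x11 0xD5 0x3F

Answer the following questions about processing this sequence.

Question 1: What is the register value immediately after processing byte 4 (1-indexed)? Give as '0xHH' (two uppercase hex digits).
Answer: 0x78

Derivation:
After byte 1 (0xD3): reg=0x37
After byte 2 (0x11): reg=0xF2
After byte 3 (0xD5): reg=0xF5
After byte 4 (0x3F): reg=0x78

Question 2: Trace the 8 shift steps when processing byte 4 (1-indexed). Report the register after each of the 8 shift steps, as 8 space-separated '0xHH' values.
After byte 1 (0xD3): reg=0x37
After byte 2 (0x11): reg=0xF2
After byte 3 (0xD5): reg=0xF5
Register before byte 4: 0xF5
After XOR with byte 0x3F: 0xCA

Answer: 0x93 0x21 0x42 0x84 0x0F 0x1E 0x3C 0x78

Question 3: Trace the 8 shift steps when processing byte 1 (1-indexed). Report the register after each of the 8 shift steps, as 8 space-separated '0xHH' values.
Answer: 0xA1 0x45 0x8A 0x13 0x26 0x4C 0x98 0x37

Derivation:
Register before byte 1: 0x00
After XOR with byte 0xD3: 0xD3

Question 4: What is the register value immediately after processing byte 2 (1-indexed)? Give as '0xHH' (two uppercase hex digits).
Answer: 0xF2

Derivation:
After byte 1 (0xD3): reg=0x37
After byte 2 (0x11): reg=0xF2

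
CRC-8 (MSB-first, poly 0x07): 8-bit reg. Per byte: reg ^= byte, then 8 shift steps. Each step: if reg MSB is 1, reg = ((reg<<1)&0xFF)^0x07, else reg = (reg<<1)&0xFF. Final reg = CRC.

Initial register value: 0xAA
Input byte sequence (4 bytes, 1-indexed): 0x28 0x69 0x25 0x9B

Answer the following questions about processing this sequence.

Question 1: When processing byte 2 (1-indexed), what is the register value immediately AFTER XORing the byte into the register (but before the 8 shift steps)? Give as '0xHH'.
Answer: 0xEE

Derivation:
Register before byte 2: 0x87
Byte 2: 0x69
0x87 XOR 0x69 = 0xEE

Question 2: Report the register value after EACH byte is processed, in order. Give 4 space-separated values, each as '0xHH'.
0x87 0x84 0x6E 0xC5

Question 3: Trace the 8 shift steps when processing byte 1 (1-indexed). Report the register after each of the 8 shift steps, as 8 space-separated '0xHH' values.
Answer: 0x03 0x06 0x0C 0x18 0x30 0x60 0xC0 0x87

Derivation:
Register before byte 1: 0xAA
After XOR with byte 0x28: 0x82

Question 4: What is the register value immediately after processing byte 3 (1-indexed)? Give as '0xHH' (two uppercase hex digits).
Answer: 0x6E

Derivation:
After byte 1 (0x28): reg=0x87
After byte 2 (0x69): reg=0x84
After byte 3 (0x25): reg=0x6E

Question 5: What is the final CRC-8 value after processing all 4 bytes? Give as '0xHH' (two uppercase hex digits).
After byte 1 (0x28): reg=0x87
After byte 2 (0x69): reg=0x84
After byte 3 (0x25): reg=0x6E
After byte 4 (0x9B): reg=0xC5

Answer: 0xC5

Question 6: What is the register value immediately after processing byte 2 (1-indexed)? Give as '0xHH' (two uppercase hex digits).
Answer: 0x84

Derivation:
After byte 1 (0x28): reg=0x87
After byte 2 (0x69): reg=0x84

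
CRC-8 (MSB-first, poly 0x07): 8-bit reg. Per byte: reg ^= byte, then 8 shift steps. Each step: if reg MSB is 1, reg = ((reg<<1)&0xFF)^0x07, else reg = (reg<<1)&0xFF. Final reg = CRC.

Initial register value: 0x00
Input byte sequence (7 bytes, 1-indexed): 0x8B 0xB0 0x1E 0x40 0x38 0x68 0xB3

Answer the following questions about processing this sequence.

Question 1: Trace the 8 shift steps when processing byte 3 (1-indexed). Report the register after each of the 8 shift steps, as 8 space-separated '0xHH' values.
After byte 1 (0x8B): reg=0xB8
After byte 2 (0xB0): reg=0x38
Register before byte 3: 0x38
After XOR with byte 0x1E: 0x26

Answer: 0x4C 0x98 0x37 0x6E 0xDC 0xBF 0x79 0xF2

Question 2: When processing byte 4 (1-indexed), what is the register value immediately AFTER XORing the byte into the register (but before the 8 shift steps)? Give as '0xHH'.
Register before byte 4: 0xF2
Byte 4: 0x40
0xF2 XOR 0x40 = 0xB2

Answer: 0xB2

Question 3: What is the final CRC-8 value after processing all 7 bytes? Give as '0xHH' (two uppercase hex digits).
Answer: 0x49

Derivation:
After byte 1 (0x8B): reg=0xB8
After byte 2 (0xB0): reg=0x38
After byte 3 (0x1E): reg=0xF2
After byte 4 (0x40): reg=0x17
After byte 5 (0x38): reg=0xCD
After byte 6 (0x68): reg=0x72
After byte 7 (0xB3): reg=0x49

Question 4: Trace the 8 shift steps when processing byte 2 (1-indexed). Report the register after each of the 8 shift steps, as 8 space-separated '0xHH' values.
After byte 1 (0x8B): reg=0xB8
Register before byte 2: 0xB8
After XOR with byte 0xB0: 0x08

Answer: 0x10 0x20 0x40 0x80 0x07 0x0E 0x1C 0x38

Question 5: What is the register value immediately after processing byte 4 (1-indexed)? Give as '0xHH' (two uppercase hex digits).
Answer: 0x17

Derivation:
After byte 1 (0x8B): reg=0xB8
After byte 2 (0xB0): reg=0x38
After byte 3 (0x1E): reg=0xF2
After byte 4 (0x40): reg=0x17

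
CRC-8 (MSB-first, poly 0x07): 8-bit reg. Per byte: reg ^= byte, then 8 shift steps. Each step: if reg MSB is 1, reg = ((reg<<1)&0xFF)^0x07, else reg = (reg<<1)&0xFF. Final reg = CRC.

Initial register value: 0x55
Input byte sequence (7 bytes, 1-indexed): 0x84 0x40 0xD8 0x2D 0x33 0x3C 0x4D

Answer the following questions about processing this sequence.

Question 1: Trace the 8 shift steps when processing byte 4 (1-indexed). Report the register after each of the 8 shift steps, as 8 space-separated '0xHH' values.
Answer: 0x68 0xD0 0xA7 0x49 0x92 0x23 0x46 0x8C

Derivation:
After byte 1 (0x84): reg=0x39
After byte 2 (0x40): reg=0x68
After byte 3 (0xD8): reg=0x19
Register before byte 4: 0x19
After XOR with byte 0x2D: 0x34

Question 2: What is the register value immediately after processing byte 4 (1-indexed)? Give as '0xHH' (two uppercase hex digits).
After byte 1 (0x84): reg=0x39
After byte 2 (0x40): reg=0x68
After byte 3 (0xD8): reg=0x19
After byte 4 (0x2D): reg=0x8C

Answer: 0x8C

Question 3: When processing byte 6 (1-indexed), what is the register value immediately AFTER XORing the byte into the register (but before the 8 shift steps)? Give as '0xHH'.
Register before byte 6: 0x34
Byte 6: 0x3C
0x34 XOR 0x3C = 0x08

Answer: 0x08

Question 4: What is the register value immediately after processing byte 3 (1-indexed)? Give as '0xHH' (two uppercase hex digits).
Answer: 0x19

Derivation:
After byte 1 (0x84): reg=0x39
After byte 2 (0x40): reg=0x68
After byte 3 (0xD8): reg=0x19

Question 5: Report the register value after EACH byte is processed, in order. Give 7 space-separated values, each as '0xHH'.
0x39 0x68 0x19 0x8C 0x34 0x38 0x4C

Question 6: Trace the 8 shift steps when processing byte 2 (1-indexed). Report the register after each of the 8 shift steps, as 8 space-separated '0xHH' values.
After byte 1 (0x84): reg=0x39
Register before byte 2: 0x39
After XOR with byte 0x40: 0x79

Answer: 0xF2 0xE3 0xC1 0x85 0x0D 0x1A 0x34 0x68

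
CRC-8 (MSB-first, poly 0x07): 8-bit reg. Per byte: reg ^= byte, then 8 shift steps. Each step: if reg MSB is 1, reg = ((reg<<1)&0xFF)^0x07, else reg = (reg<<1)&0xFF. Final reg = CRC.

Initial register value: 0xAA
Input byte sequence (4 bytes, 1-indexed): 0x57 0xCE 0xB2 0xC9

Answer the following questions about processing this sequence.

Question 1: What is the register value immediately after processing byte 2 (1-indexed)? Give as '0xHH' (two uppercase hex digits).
Answer: 0x99

Derivation:
After byte 1 (0x57): reg=0xFD
After byte 2 (0xCE): reg=0x99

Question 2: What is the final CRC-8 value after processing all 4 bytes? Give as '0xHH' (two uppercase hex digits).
Answer: 0x48

Derivation:
After byte 1 (0x57): reg=0xFD
After byte 2 (0xCE): reg=0x99
After byte 3 (0xB2): reg=0xD1
After byte 4 (0xC9): reg=0x48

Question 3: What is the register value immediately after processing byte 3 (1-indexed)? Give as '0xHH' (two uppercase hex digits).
After byte 1 (0x57): reg=0xFD
After byte 2 (0xCE): reg=0x99
After byte 3 (0xB2): reg=0xD1

Answer: 0xD1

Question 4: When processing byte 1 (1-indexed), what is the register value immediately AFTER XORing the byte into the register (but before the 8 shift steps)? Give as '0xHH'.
Register before byte 1: 0xAA
Byte 1: 0x57
0xAA XOR 0x57 = 0xFD

Answer: 0xFD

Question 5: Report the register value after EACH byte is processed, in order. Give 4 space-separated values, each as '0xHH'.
0xFD 0x99 0xD1 0x48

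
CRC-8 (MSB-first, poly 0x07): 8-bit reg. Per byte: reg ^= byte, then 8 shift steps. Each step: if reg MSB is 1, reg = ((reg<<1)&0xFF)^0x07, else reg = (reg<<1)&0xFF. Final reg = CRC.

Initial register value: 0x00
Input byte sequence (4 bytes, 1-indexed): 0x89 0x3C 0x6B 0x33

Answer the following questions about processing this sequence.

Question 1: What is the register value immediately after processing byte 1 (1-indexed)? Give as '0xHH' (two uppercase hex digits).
After byte 1 (0x89): reg=0xB6

Answer: 0xB6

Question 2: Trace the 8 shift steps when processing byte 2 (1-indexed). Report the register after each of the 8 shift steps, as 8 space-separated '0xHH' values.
Answer: 0x13 0x26 0x4C 0x98 0x37 0x6E 0xDC 0xBF

Derivation:
After byte 1 (0x89): reg=0xB6
Register before byte 2: 0xB6
After XOR with byte 0x3C: 0x8A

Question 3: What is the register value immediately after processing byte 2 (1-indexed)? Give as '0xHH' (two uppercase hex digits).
After byte 1 (0x89): reg=0xB6
After byte 2 (0x3C): reg=0xBF

Answer: 0xBF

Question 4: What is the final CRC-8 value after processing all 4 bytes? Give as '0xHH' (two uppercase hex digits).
After byte 1 (0x89): reg=0xB6
After byte 2 (0x3C): reg=0xBF
After byte 3 (0x6B): reg=0x22
After byte 4 (0x33): reg=0x77

Answer: 0x77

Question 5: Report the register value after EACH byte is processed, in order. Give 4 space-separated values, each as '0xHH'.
0xB6 0xBF 0x22 0x77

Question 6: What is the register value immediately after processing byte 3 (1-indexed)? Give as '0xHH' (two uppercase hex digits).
After byte 1 (0x89): reg=0xB6
After byte 2 (0x3C): reg=0xBF
After byte 3 (0x6B): reg=0x22

Answer: 0x22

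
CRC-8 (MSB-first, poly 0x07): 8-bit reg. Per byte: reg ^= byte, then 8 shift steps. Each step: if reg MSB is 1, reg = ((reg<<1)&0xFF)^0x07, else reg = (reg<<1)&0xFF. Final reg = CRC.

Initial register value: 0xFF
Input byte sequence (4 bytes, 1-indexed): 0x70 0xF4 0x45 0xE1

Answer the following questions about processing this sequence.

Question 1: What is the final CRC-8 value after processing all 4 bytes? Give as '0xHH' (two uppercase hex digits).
Answer: 0x97

Derivation:
After byte 1 (0x70): reg=0xA4
After byte 2 (0xF4): reg=0xB7
After byte 3 (0x45): reg=0xD0
After byte 4 (0xE1): reg=0x97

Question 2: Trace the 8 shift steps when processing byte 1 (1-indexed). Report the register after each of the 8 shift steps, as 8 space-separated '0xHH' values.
Register before byte 1: 0xFF
After XOR with byte 0x70: 0x8F

Answer: 0x19 0x32 0x64 0xC8 0x97 0x29 0x52 0xA4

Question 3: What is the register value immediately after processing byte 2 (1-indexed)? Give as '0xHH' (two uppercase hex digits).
Answer: 0xB7

Derivation:
After byte 1 (0x70): reg=0xA4
After byte 2 (0xF4): reg=0xB7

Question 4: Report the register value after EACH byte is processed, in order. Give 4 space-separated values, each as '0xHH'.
0xA4 0xB7 0xD0 0x97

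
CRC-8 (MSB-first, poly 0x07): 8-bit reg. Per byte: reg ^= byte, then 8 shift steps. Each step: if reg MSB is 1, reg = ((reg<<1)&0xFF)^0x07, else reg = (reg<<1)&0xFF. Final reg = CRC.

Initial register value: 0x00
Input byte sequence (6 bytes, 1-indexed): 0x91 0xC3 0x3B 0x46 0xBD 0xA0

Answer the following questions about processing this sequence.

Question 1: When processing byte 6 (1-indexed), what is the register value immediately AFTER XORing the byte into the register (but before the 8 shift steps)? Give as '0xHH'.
Register before byte 6: 0x45
Byte 6: 0xA0
0x45 XOR 0xA0 = 0xE5

Answer: 0xE5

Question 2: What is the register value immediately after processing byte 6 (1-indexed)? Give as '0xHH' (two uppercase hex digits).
After byte 1 (0x91): reg=0xFE
After byte 2 (0xC3): reg=0xB3
After byte 3 (0x3B): reg=0xB1
After byte 4 (0x46): reg=0xCB
After byte 5 (0xBD): reg=0x45
After byte 6 (0xA0): reg=0xB5

Answer: 0xB5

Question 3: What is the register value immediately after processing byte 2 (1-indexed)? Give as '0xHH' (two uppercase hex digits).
Answer: 0xB3

Derivation:
After byte 1 (0x91): reg=0xFE
After byte 2 (0xC3): reg=0xB3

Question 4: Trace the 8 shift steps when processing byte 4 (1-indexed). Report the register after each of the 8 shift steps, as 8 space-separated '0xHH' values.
After byte 1 (0x91): reg=0xFE
After byte 2 (0xC3): reg=0xB3
After byte 3 (0x3B): reg=0xB1
Register before byte 4: 0xB1
After XOR with byte 0x46: 0xF7

Answer: 0xE9 0xD5 0xAD 0x5D 0xBA 0x73 0xE6 0xCB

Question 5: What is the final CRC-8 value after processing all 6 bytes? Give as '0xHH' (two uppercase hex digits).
After byte 1 (0x91): reg=0xFE
After byte 2 (0xC3): reg=0xB3
After byte 3 (0x3B): reg=0xB1
After byte 4 (0x46): reg=0xCB
After byte 5 (0xBD): reg=0x45
After byte 6 (0xA0): reg=0xB5

Answer: 0xB5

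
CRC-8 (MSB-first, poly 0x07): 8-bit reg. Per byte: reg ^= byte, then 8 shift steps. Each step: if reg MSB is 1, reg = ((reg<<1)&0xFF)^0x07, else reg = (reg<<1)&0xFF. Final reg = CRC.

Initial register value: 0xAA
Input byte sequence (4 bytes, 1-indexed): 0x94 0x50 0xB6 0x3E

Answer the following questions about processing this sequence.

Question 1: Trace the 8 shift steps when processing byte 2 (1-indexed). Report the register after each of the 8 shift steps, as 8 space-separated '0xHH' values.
Answer: 0xD3 0xA1 0x45 0x8A 0x13 0x26 0x4C 0x98

Derivation:
After byte 1 (0x94): reg=0xBA
Register before byte 2: 0xBA
After XOR with byte 0x50: 0xEA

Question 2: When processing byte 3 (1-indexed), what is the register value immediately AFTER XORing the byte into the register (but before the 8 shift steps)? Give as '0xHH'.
Register before byte 3: 0x98
Byte 3: 0xB6
0x98 XOR 0xB6 = 0x2E

Answer: 0x2E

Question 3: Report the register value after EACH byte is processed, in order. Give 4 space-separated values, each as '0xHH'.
0xBA 0x98 0xCA 0xC2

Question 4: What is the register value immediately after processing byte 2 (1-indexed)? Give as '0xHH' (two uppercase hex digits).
Answer: 0x98

Derivation:
After byte 1 (0x94): reg=0xBA
After byte 2 (0x50): reg=0x98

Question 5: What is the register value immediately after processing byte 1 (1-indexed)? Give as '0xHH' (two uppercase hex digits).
Answer: 0xBA

Derivation:
After byte 1 (0x94): reg=0xBA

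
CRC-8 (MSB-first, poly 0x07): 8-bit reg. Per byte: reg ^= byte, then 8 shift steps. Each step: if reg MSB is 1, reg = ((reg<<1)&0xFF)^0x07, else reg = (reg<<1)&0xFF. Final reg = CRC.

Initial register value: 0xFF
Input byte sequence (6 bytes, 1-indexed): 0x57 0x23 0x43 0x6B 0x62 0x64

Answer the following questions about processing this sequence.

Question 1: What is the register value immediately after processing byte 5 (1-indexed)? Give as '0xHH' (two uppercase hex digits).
After byte 1 (0x57): reg=0x51
After byte 2 (0x23): reg=0x59
After byte 3 (0x43): reg=0x46
After byte 4 (0x6B): reg=0xC3
After byte 5 (0x62): reg=0x6E

Answer: 0x6E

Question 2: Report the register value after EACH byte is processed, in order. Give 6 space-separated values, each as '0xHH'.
0x51 0x59 0x46 0xC3 0x6E 0x36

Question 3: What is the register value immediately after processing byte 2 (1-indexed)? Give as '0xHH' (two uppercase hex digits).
After byte 1 (0x57): reg=0x51
After byte 2 (0x23): reg=0x59

Answer: 0x59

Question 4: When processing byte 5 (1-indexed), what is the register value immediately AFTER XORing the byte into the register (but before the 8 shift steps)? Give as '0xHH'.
Answer: 0xA1

Derivation:
Register before byte 5: 0xC3
Byte 5: 0x62
0xC3 XOR 0x62 = 0xA1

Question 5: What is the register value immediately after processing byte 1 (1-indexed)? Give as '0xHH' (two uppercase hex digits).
Answer: 0x51

Derivation:
After byte 1 (0x57): reg=0x51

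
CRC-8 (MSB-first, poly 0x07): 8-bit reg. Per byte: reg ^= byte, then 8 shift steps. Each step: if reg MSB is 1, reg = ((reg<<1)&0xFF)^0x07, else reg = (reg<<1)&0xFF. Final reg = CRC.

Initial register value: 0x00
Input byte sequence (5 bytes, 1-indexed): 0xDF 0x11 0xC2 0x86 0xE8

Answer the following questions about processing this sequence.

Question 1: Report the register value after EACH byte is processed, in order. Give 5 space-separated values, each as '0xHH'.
0x13 0x0E 0x6A 0x8A 0x29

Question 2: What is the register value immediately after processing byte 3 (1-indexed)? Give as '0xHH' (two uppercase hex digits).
After byte 1 (0xDF): reg=0x13
After byte 2 (0x11): reg=0x0E
After byte 3 (0xC2): reg=0x6A

Answer: 0x6A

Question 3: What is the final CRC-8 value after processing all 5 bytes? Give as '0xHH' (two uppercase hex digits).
Answer: 0x29

Derivation:
After byte 1 (0xDF): reg=0x13
After byte 2 (0x11): reg=0x0E
After byte 3 (0xC2): reg=0x6A
After byte 4 (0x86): reg=0x8A
After byte 5 (0xE8): reg=0x29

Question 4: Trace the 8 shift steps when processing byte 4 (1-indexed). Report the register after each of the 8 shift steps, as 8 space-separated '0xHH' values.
After byte 1 (0xDF): reg=0x13
After byte 2 (0x11): reg=0x0E
After byte 3 (0xC2): reg=0x6A
Register before byte 4: 0x6A
After XOR with byte 0x86: 0xEC

Answer: 0xDF 0xB9 0x75 0xEA 0xD3 0xA1 0x45 0x8A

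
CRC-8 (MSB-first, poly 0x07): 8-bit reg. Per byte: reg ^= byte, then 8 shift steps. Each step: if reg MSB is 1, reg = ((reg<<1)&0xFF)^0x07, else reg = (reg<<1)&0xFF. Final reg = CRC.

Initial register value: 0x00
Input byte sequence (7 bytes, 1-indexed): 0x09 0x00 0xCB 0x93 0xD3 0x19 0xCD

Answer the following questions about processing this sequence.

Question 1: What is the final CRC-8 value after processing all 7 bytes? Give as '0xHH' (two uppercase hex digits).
After byte 1 (0x09): reg=0x3F
After byte 2 (0x00): reg=0xBD
After byte 3 (0xCB): reg=0x45
After byte 4 (0x93): reg=0x2C
After byte 5 (0xD3): reg=0xF3
After byte 6 (0x19): reg=0x98
After byte 7 (0xCD): reg=0xAC

Answer: 0xAC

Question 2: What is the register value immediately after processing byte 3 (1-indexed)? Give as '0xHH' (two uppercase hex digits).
After byte 1 (0x09): reg=0x3F
After byte 2 (0x00): reg=0xBD
After byte 3 (0xCB): reg=0x45

Answer: 0x45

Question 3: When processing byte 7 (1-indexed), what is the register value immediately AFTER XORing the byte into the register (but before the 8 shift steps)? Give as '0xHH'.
Answer: 0x55

Derivation:
Register before byte 7: 0x98
Byte 7: 0xCD
0x98 XOR 0xCD = 0x55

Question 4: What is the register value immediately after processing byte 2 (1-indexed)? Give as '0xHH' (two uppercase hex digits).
Answer: 0xBD

Derivation:
After byte 1 (0x09): reg=0x3F
After byte 2 (0x00): reg=0xBD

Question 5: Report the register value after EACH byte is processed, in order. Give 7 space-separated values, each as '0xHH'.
0x3F 0xBD 0x45 0x2C 0xF3 0x98 0xAC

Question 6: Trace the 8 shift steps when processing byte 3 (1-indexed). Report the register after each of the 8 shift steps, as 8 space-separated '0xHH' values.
After byte 1 (0x09): reg=0x3F
After byte 2 (0x00): reg=0xBD
Register before byte 3: 0xBD
After XOR with byte 0xCB: 0x76

Answer: 0xEC 0xDF 0xB9 0x75 0xEA 0xD3 0xA1 0x45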